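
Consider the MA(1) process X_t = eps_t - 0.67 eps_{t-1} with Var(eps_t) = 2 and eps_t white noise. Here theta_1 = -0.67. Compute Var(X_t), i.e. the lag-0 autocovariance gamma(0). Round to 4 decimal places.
\gamma(0) = 2.8978

For an MA(q) process X_t = eps_t + sum_i theta_i eps_{t-i} with
Var(eps_t) = sigma^2, the variance is
  gamma(0) = sigma^2 * (1 + sum_i theta_i^2).
  sum_i theta_i^2 = (-0.67)^2 = 0.4489.
  gamma(0) = 2 * (1 + 0.4489) = 2 * 1.4489 = 2.8978.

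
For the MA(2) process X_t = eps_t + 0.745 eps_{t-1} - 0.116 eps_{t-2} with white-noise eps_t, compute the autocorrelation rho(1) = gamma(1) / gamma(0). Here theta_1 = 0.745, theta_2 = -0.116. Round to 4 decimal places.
\rho(1) = 0.4199

For an MA(q) process with theta_0 = 1, the autocovariance is
  gamma(k) = sigma^2 * sum_{i=0..q-k} theta_i * theta_{i+k},
and rho(k) = gamma(k) / gamma(0). Sigma^2 cancels.
  numerator   = (1)*(0.745) + (0.745)*(-0.116) = 0.65858.
  denominator = (1)^2 + (0.745)^2 + (-0.116)^2 = 1.568481.
  rho(1) = 0.65858 / 1.568481 = 0.4199.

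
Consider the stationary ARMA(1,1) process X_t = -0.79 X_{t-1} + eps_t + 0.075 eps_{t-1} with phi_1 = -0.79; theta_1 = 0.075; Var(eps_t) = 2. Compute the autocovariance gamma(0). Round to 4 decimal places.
\gamma(0) = 4.7200

Multiply the model equation by X_{t-k} and take expectations. With theta_0 = psi_0 = 1 and psi_j the MA(infinity) weights, this gives
  gamma(k) - sum_i phi_i gamma(k-i) = c_k,
  c_k = sigma^2 * sum_{j=k..q} theta_j psi_{j-k}   (c_k = 0 for k > q),
using gamma(-m) = gamma(m).
psi-weights needed (psi_j = theta_j + sum_i phi_i psi_{j-i}):
  psi_1 = theta_1 + phi_1 = 0.075 + (-0.79) = -0.715
Right-hand sides:
  c_0 = sigma^2 (1 + theta_1 psi_1) = 2 * (1 + (0.075)(-0.715)) = 2 * 0.946375 = 1.89275
  c_1 = sigma^2 theta_1 = 2 * (0.075) = 0.15
  c_2 = 0
Equations for k = 0 and k = 1 (AR order 1):
  gamma(0) = phi_1 gamma(1) + c_0
  gamma(1) = phi_1 gamma(0) + c_1
Substituting the second into the first: gamma(0) (1 - phi_1^2) = c_0 + phi_1 c_1, so
  gamma(0) = (c_0 + phi_1 c_1) / (1 - phi_1^2) = (1.89275 + (-0.79)(0.15)) / (1 - (-0.79)^2) = 1.77425 / 0.3759 = 4.720005.
Therefore gamma(0) = 4.7200 (to 4 decimal places).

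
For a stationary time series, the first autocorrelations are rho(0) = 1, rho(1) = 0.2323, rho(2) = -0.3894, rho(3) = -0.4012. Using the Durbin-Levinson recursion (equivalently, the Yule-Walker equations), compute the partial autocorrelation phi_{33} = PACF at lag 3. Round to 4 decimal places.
\phi_{33} = -0.2160

The PACF at lag k is phi_{kk}, the last component of the solution
to the Yule-Walker system G_k phi = r_k where
  (G_k)_{ij} = rho(|i - j|), (r_k)_i = rho(i), i,j = 1..k.
Equivalently, Durbin-Levinson gives phi_{kk} iteratively:
  phi_{11} = rho(1)
  phi_{kk} = [rho(k) - sum_{j=1..k-1} phi_{k-1,j} rho(k-j)]
            / [1 - sum_{j=1..k-1} phi_{k-1,j} rho(j)],
  phi_{k,j} = phi_{k-1,j} - phi_{kk} phi_{k-1,k-j},  j = 1..k-1.
Step k = 1:
  phi_11 = rho(1) = 0.2323.
Step k = 2:
  phi_22 = [rho(2) - phi_11 rho(1)] / [1 - phi_11 rho(1)] = [-0.3894 - (0.2323)(0.2323)] / [1 - (0.2323)(0.2323)]
         = -0.44336329 / 0.94603671 = -0.468653.
  Update: phi_21 = phi_11 - phi_22 phi_11 = 0.2323 - (-0.468653)(0.2323) = 0.341168.
Step k = 3:
  phi_33 = [rho(3) - phi_21 rho(2) - phi_22 rho(1)] / [1 - phi_21 rho(1) - phi_22 rho(2)]
    numerator   = -0.4012 - (0.341168)(-0.3894) - (-0.468653)(0.2323) = -0.15948093
    denominator = 1 - (0.341168)(0.2323) - (-0.468653)(-0.3894) = 0.73825301
  phi_33 = -0.15948093 / 0.73825301 = -0.216.
Therefore phi_{33} = -0.2160.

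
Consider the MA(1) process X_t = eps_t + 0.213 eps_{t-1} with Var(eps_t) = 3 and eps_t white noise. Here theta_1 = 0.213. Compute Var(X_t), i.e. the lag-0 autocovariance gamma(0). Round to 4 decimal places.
\gamma(0) = 3.1361

For an MA(q) process X_t = eps_t + sum_i theta_i eps_{t-i} with
Var(eps_t) = sigma^2, the variance is
  gamma(0) = sigma^2 * (1 + sum_i theta_i^2).
  sum_i theta_i^2 = (0.213)^2 = 0.045369.
  gamma(0) = 3 * (1 + 0.045369) = 3 * 1.045369 = 3.136107, which rounds to 3.1361.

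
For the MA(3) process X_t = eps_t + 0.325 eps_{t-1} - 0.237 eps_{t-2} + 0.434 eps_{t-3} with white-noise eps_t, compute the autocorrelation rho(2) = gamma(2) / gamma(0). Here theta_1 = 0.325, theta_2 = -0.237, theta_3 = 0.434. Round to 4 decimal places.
\rho(2) = -0.0711

For an MA(q) process with theta_0 = 1, the autocovariance is
  gamma(k) = sigma^2 * sum_{i=0..q-k} theta_i * theta_{i+k},
and rho(k) = gamma(k) / gamma(0). Sigma^2 cancels.
  numerator   = (1)*(-0.237) + (0.325)*(0.434) = -0.09595.
  denominator = (1)^2 + (0.325)^2 + (-0.237)^2 + (0.434)^2 = 1.35015.
  rho(2) = -0.09595 / 1.35015 = -0.0711.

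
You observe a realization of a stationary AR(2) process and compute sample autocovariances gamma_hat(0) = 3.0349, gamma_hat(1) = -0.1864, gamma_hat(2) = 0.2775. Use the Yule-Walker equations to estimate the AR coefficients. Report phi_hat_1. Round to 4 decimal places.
\hat\phi_{1} = -0.0560

The Yule-Walker equations for an AR(p) process read, in matrix form,
  Gamma_p phi = r_p,   with   (Gamma_p)_{ij} = gamma(|i - j|),
                       (r_p)_i = gamma(i),   i,j = 1..p.
Substitute the sample gammas (Toeplitz matrix and right-hand side of size 2):
  Gamma_p = [[3.0349, -0.1864], [-0.1864, 3.0349]]
  r_p     = [-0.1864, 0.2775]
Written out:
  3.0349 phi_1 - 0.1864 phi_2 = -0.1864
  -0.1864 phi_1 + 3.0349 phi_2 = 0.2775
Solve by Cramer's rule:
  det = gamma(0)^2 - gamma(1)^2 = (3.0349)^2 - (-0.1864)^2 = 9.21061801 - 0.03474496 = 9.17587305
  phi_hat_1 = [gamma(1) gamma(0) - gamma(1) gamma(2)] / det = [(-0.1864)(3.0349) - (-0.1864)(0.2775)] / 9.17587305 = -0.51397936 / 9.17587305 = -0.056
  phi_hat_2 = [gamma(0) gamma(2) - gamma(1)^2] / det = [(3.0349)(0.2775) - (-0.1864)^2] / 9.17587305 = 0.80743979 / 9.17587305 = 0.088
So phi_hat = [-0.0560, 0.0880].
Therefore phi_hat_1 = -0.0560.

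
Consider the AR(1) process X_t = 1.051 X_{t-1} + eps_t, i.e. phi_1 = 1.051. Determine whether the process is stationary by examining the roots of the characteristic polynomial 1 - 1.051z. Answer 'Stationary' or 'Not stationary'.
\text{Not stationary}

The AR(p) characteristic polynomial is P(z) = 1 - 1.051z.
Stationarity requires all roots to lie outside the unit circle, i.e. |z| > 1 for every root.
This is linear in z: 1 + (-1.051) z = 0  =>  z = -1/(-1.051) = 0.951475,  |z| = 0.951475.
Moduli of all roots: 0.9515.
All moduli strictly greater than 1? No.
Verdict: Not stationary.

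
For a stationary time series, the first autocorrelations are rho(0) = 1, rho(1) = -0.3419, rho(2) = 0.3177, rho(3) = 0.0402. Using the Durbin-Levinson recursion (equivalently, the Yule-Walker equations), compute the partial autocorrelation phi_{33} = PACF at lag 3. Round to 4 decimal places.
\phi_{33} = 0.2410

The PACF at lag k is phi_{kk}, the last component of the solution
to the Yule-Walker system G_k phi = r_k where
  (G_k)_{ij} = rho(|i - j|), (r_k)_i = rho(i), i,j = 1..k.
Equivalently, Durbin-Levinson gives phi_{kk} iteratively:
  phi_{11} = rho(1)
  phi_{kk} = [rho(k) - sum_{j=1..k-1} phi_{k-1,j} rho(k-j)]
            / [1 - sum_{j=1..k-1} phi_{k-1,j} rho(j)],
  phi_{k,j} = phi_{k-1,j} - phi_{kk} phi_{k-1,k-j},  j = 1..k-1.
Step k = 1:
  phi_11 = rho(1) = -0.3419.
Step k = 2:
  phi_22 = [rho(2) - phi_11 rho(1)] / [1 - phi_11 rho(1)] = [0.3177 - (-0.3419)(-0.3419)] / [1 - (-0.3419)(-0.3419)]
         = 0.20080439 / 0.88310439 = 0.227385.
  Update: phi_21 = phi_11 - phi_22 phi_11 = -0.3419 - (0.227385)(-0.3419) = -0.264157.
Step k = 3:
  phi_33 = [rho(3) - phi_21 rho(2) - phi_22 rho(1)] / [1 - phi_21 rho(1) - phi_22 rho(2)]
    numerator   = 0.0402 - (-0.264157)(0.3177) - (0.227385)(-0.3419) = 0.20186555
    denominator = 1 - (-0.264157)(-0.3419) - (0.227385)(0.3177) = 0.83744455
  phi_33 = 0.20186555 / 0.83744455 = 0.241.
Therefore phi_{33} = 0.2410.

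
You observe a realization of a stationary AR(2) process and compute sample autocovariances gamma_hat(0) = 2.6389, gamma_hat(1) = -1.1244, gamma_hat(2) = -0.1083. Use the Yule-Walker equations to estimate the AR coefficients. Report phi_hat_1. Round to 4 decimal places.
\hat\phi_{1} = -0.5420

The Yule-Walker equations for an AR(p) process read, in matrix form,
  Gamma_p phi = r_p,   with   (Gamma_p)_{ij} = gamma(|i - j|),
                       (r_p)_i = gamma(i),   i,j = 1..p.
Substitute the sample gammas (Toeplitz matrix and right-hand side of size 2):
  Gamma_p = [[2.6389, -1.1244], [-1.1244, 2.6389]]
  r_p     = [-1.1244, -0.1083]
Written out:
  2.6389 phi_1 - 1.1244 phi_2 = -1.1244
  -1.1244 phi_1 + 2.6389 phi_2 = -0.1083
Solve by Cramer's rule:
  det = gamma(0)^2 - gamma(1)^2 = (2.6389)^2 - (-1.1244)^2 = 6.96379321 - 1.26427536 = 5.69951785
  phi_hat_1 = [gamma(1) gamma(0) - gamma(1) gamma(2)] / det = [(-1.1244)(2.6389) - (-1.1244)(-0.1083)] / 5.69951785 = -3.08895168 / 5.69951785 = -0.542
  phi_hat_2 = [gamma(0) gamma(2) - gamma(1)^2] / det = [(2.6389)(-0.1083) - (-1.1244)^2] / 5.69951785 = -1.55006823 / 5.69951785 = -0.272
So phi_hat = [-0.5420, -0.2720].
Therefore phi_hat_1 = -0.5420.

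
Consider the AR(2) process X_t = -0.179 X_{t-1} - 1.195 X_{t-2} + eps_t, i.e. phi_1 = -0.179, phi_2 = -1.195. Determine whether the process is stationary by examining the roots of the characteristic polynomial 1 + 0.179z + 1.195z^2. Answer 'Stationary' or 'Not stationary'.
\text{Not stationary}

The AR(p) characteristic polynomial is P(z) = 1 + 0.179z + 1.195z^2.
Stationarity requires all roots to lie outside the unit circle, i.e. |z| > 1 for every root.
Set 1 + (0.179) z + (1.195) z^2 = 0, i.e. a z^2 + b z + c = 0 with a = 1.195, b = 0.179, c = 1.
Discriminant D = b^2 - 4ac = (0.179)^2 - 4*(1.195)*1 = 0.032041 - (4.78) = -4.747959.
D < 0, so the roots are the complex-conjugate pair z = (-b +/- i sqrt(-D)) / (2a) = -0.0749 +/- 0.9117i.
For a conjugate pair |z|^2 = z * conj(z) = (product of roots) = c/a = 1/(1.195) = 0.83682, so |z| = sqrt(0.83682) = 0.9148 for both roots.
Moduli of all roots: 0.9148, 0.9148.
All moduli strictly greater than 1? No.
Verdict: Not stationary.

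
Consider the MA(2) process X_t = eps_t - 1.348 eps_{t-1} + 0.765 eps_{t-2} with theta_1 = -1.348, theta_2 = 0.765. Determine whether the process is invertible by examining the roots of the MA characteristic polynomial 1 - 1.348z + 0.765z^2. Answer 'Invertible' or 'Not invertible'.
\text{Invertible}

The MA(q) characteristic polynomial is P(z) = 1 - 1.348z + 0.765z^2.
Invertibility requires all roots to lie outside the unit circle, i.e. |z| > 1 for every root.
Set 1 + (-1.348) z + (0.765) z^2 = 0, i.e. a z^2 + b z + c = 0 with a = 0.765, b = -1.348, c = 1.
Discriminant D = b^2 - 4ac = (-1.348)^2 - 4*(0.765)*1 = 1.817104 - (3.06) = -1.242896.
D < 0, so the roots are the complex-conjugate pair z = (-b +/- i sqrt(-D)) / (2a) = 0.881 +/- 0.7287i.
For a conjugate pair |z|^2 = z * conj(z) = (product of roots) = c/a = 1/(0.765) = 1.30719, so |z| = sqrt(1.30719) = 1.1433 for both roots.
Moduli of all roots: 1.1433, 1.1433.
All moduli strictly greater than 1? Yes.
Verdict: Invertible.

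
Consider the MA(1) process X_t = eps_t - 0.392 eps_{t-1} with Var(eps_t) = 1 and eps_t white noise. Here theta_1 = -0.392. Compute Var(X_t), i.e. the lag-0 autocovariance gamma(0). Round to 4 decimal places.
\gamma(0) = 1.1537

For an MA(q) process X_t = eps_t + sum_i theta_i eps_{t-i} with
Var(eps_t) = sigma^2, the variance is
  gamma(0) = sigma^2 * (1 + sum_i theta_i^2).
  sum_i theta_i^2 = (-0.392)^2 = 0.153664.
  gamma(0) = 1 * (1 + 0.153664) = 1 * 1.153664 = 1.153664, which rounds to 1.1537.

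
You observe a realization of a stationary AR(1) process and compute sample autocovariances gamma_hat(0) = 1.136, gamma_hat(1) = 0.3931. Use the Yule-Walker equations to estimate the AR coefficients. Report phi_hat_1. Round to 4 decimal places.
\hat\phi_{1} = 0.3460

The Yule-Walker equations for an AR(p) process read, in matrix form,
  Gamma_p phi = r_p,   with   (Gamma_p)_{ij} = gamma(|i - j|),
                       (r_p)_i = gamma(i),   i,j = 1..p.
Substitute the sample gammas (Toeplitz matrix and right-hand side of size 1):
  Gamma_p = [[1.136]]
  r_p     = [0.3931]
With p = 1 this is the single equation gamma(0) phi_1 = gamma(1):
  phi_hat_1 = gamma(1) / gamma(0) = 0.3931 / 1.136 = 0.3460.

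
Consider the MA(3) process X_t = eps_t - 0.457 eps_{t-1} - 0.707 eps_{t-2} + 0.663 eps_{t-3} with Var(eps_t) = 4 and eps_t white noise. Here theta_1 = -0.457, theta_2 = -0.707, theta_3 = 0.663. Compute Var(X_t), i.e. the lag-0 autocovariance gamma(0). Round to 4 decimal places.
\gamma(0) = 8.5931

For an MA(q) process X_t = eps_t + sum_i theta_i eps_{t-i} with
Var(eps_t) = sigma^2, the variance is
  gamma(0) = sigma^2 * (1 + sum_i theta_i^2).
  sum_i theta_i^2 = (-0.457)^2 + (-0.707)^2 + (0.663)^2 = 0.208849 + 0.499849 + 0.439569 = 1.148267.
  gamma(0) = 4 * (1 + 1.148267) = 4 * 2.148267 = 8.593068, which rounds to 8.5931.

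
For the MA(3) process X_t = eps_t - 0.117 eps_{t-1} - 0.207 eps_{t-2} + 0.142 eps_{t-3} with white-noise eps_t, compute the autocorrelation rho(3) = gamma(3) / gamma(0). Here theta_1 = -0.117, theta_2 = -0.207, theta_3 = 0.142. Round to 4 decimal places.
\rho(3) = 0.1319

For an MA(q) process with theta_0 = 1, the autocovariance is
  gamma(k) = sigma^2 * sum_{i=0..q-k} theta_i * theta_{i+k},
and rho(k) = gamma(k) / gamma(0). Sigma^2 cancels.
  numerator   = (1)*(0.142) = 0.142.
  denominator = (1)^2 + (-0.117)^2 + (-0.207)^2 + (0.142)^2 = 1.076702.
  rho(3) = 0.142 / 1.076702 = 0.1319.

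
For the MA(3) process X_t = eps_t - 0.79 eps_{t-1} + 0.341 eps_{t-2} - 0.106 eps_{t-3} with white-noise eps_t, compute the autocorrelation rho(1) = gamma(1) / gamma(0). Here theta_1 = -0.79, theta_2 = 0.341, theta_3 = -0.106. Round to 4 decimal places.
\rho(1) = -0.6254

For an MA(q) process with theta_0 = 1, the autocovariance is
  gamma(k) = sigma^2 * sum_{i=0..q-k} theta_i * theta_{i+k},
and rho(k) = gamma(k) / gamma(0). Sigma^2 cancels.
  numerator   = (1)*(-0.79) + (-0.79)*(0.341) + (0.341)*(-0.106) = -1.095536.
  denominator = (1)^2 + (-0.79)^2 + (0.341)^2 + (-0.106)^2 = 1.751617.
  rho(1) = -1.095536 / 1.751617 = -0.6254.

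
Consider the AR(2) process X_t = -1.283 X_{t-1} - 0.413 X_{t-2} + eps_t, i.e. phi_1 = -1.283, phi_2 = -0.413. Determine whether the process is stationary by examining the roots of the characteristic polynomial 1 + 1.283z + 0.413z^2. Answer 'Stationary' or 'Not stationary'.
\text{Stationary}

The AR(p) characteristic polynomial is P(z) = 1 + 1.283z + 0.413z^2.
Stationarity requires all roots to lie outside the unit circle, i.e. |z| > 1 for every root.
Set 1 + (1.283) z + (0.413) z^2 = 0, i.e. a z^2 + b z + c = 0 with a = 0.413, b = 1.283, c = 1.
Discriminant D = b^2 - 4ac = (1.283)^2 - 4*(0.413)*1 = 1.646089 - (1.652) = -0.005911.
D < 0, so the roots are the complex-conjugate pair z = (-b +/- i sqrt(-D)) / (2a) = -1.5533 +/- 0.0931i.
For a conjugate pair |z|^2 = z * conj(z) = (product of roots) = c/a = 1/(0.413) = 2.421308, so |z| = sqrt(2.421308) = 1.5561 for both roots.
Moduli of all roots: 1.5561, 1.5561.
All moduli strictly greater than 1? Yes.
Verdict: Stationary.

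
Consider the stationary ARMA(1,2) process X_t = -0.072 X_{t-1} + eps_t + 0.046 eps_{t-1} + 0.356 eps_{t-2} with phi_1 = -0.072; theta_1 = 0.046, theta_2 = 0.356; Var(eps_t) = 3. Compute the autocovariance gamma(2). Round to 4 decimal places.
\gamma(2) = 1.0776

Multiply the model equation by X_{t-k} and take expectations. With theta_0 = psi_0 = 1 and psi_j the MA(infinity) weights, this gives
  gamma(k) - sum_i phi_i gamma(k-i) = c_k,
  c_k = sigma^2 * sum_{j=k..q} theta_j psi_{j-k}   (c_k = 0 for k > q),
using gamma(-m) = gamma(m).
psi-weights needed (psi_j = theta_j + sum_i phi_i psi_{j-i}):
  psi_1 = theta_1 + phi_1 = 0.046 + (-0.072) = -0.026
  psi_2 = theta_2 + phi_1 psi_1 = 0.356 + (-0.072)(-0.026) = 0.357872
Right-hand sides:
  c_0 = sigma^2 (1 + theta_1 psi_1 + theta_2 psi_2) = 3 * (1 + (0.046)(-0.026) + (0.356)(0.357872)) = 3 * 1.126206 = 3.378619
  c_1 = sigma^2 (theta_1 + theta_2 psi_1) = 3 * (0.046 + (0.356)(-0.026)) = 0.110232
  c_2 = sigma^2 theta_2 = 3 * (0.356) = 1.068
Equations for k = 0 and k = 1 (AR order 1):
  gamma(0) = phi_1 gamma(1) + c_0
  gamma(1) = phi_1 gamma(0) + c_1
Substituting the second into the first: gamma(0) (1 - phi_1^2) = c_0 + phi_1 c_1, so
  gamma(0) = (c_0 + phi_1 c_1) / (1 - phi_1^2) = (3.378619 + (-0.072)(0.110232)) / (1 - (-0.072)^2) = 3.370683 / 0.994816 = 3.388247.
  gamma(1) = phi_1 gamma(0) + c_1 = (-0.072)(3.388247) + (0.110232) = -0.133722.
For k = 2: gamma(2) = phi_1 gamma(1) + c_2
  = (-0.072)(-0.133722) + (1.068) = 1.077628.
Therefore gamma(2) = 1.0776 (to 4 decimal places).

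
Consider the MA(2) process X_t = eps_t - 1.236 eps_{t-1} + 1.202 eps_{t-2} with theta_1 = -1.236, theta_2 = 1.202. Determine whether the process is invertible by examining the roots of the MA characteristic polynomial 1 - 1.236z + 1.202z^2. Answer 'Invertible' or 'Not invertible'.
\text{Not invertible}

The MA(q) characteristic polynomial is P(z) = 1 - 1.236z + 1.202z^2.
Invertibility requires all roots to lie outside the unit circle, i.e. |z| > 1 for every root.
Set 1 + (-1.236) z + (1.202) z^2 = 0, i.e. a z^2 + b z + c = 0 with a = 1.202, b = -1.236, c = 1.
Discriminant D = b^2 - 4ac = (-1.236)^2 - 4*(1.202)*1 = 1.527696 - (4.808) = -3.280304.
D < 0, so the roots are the complex-conjugate pair z = (-b +/- i sqrt(-D)) / (2a) = 0.5141 +/- 0.7534i.
For a conjugate pair |z|^2 = z * conj(z) = (product of roots) = c/a = 1/(1.202) = 0.831947, so |z| = sqrt(0.831947) = 0.9121 for both roots.
Moduli of all roots: 0.9121, 0.9121.
All moduli strictly greater than 1? No.
Verdict: Not invertible.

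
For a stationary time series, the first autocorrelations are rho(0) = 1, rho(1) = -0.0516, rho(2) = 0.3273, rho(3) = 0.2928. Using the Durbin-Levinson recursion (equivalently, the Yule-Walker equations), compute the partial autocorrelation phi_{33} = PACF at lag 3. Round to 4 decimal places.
\phi_{33} = 0.3600

The PACF at lag k is phi_{kk}, the last component of the solution
to the Yule-Walker system G_k phi = r_k where
  (G_k)_{ij} = rho(|i - j|), (r_k)_i = rho(i), i,j = 1..k.
Equivalently, Durbin-Levinson gives phi_{kk} iteratively:
  phi_{11} = rho(1)
  phi_{kk} = [rho(k) - sum_{j=1..k-1} phi_{k-1,j} rho(k-j)]
            / [1 - sum_{j=1..k-1} phi_{k-1,j} rho(j)],
  phi_{k,j} = phi_{k-1,j} - phi_{kk} phi_{k-1,k-j},  j = 1..k-1.
Step k = 1:
  phi_11 = rho(1) = -0.0516.
Step k = 2:
  phi_22 = [rho(2) - phi_11 rho(1)] / [1 - phi_11 rho(1)] = [0.3273 - (-0.0516)(-0.0516)] / [1 - (-0.0516)(-0.0516)]
         = 0.32463744 / 0.99733744 = 0.325504.
  Update: phi_21 = phi_11 - phi_22 phi_11 = -0.0516 - (0.325504)(-0.0516) = -0.034804.
Step k = 3:
  phi_33 = [rho(3) - phi_21 rho(2) - phi_22 rho(1)] / [1 - phi_21 rho(1) - phi_22 rho(2)]
    numerator   = 0.2928 - (-0.034804)(0.3273) - (0.325504)(-0.0516) = 0.32098736
    denominator = 1 - (-0.034804)(-0.0516) - (0.325504)(0.3273) = 0.89166662
  phi_33 = 0.32098736 / 0.89166662 = 0.36.
Therefore phi_{33} = 0.3600.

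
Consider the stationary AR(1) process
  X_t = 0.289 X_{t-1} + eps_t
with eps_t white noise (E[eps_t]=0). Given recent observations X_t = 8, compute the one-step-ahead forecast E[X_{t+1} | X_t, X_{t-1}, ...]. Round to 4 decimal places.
E[X_{t+1} \mid \mathcal F_t] = 2.3120

For an AR(p) model X_t = c + sum_i phi_i X_{t-i} + eps_t, the
one-step-ahead conditional mean is
  E[X_{t+1} | X_t, ...] = c + sum_i phi_i X_{t+1-i}.
Substitute known values:
  E[X_{t+1} | ...] = (0.289) * (8)
                   = 2.3120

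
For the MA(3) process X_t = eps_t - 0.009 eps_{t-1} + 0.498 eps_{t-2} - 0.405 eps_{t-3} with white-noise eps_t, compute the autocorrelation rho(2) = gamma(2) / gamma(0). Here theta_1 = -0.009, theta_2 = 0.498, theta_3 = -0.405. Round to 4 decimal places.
\rho(2) = 0.3552

For an MA(q) process with theta_0 = 1, the autocovariance is
  gamma(k) = sigma^2 * sum_{i=0..q-k} theta_i * theta_{i+k},
and rho(k) = gamma(k) / gamma(0). Sigma^2 cancels.
  numerator   = (1)*(0.498) + (-0.009)*(-0.405) = 0.501645.
  denominator = (1)^2 + (-0.009)^2 + (0.498)^2 + (-0.405)^2 = 1.41211.
  rho(2) = 0.501645 / 1.41211 = 0.3552.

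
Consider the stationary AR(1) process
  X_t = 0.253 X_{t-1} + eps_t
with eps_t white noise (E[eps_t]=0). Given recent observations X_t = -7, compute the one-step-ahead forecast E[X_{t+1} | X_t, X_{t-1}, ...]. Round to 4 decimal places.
E[X_{t+1} \mid \mathcal F_t] = -1.7710

For an AR(p) model X_t = c + sum_i phi_i X_{t-i} + eps_t, the
one-step-ahead conditional mean is
  E[X_{t+1} | X_t, ...] = c + sum_i phi_i X_{t+1-i}.
Substitute known values:
  E[X_{t+1} | ...] = (0.253) * (-7)
                   = -1.7710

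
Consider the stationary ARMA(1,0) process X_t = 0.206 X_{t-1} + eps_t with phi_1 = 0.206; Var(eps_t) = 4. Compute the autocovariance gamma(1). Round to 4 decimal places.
\gamma(1) = 0.8605

Multiply the model equation by X_{t-k} and take expectations. With theta_0 = psi_0 = 1 and psi_j the MA(infinity) weights, this gives
  gamma(k) - sum_i phi_i gamma(k-i) = c_k,
  c_k = sigma^2 * sum_{j=k..q} theta_j psi_{j-k}   (c_k = 0 for k > q),
using gamma(-m) = gamma(m).
Pure AR (q = 0): c_0 = sigma^2 = 4, c_k = 0 for k >= 1.
Equations for k = 0 and k = 1 (AR order 1):
  gamma(0) = phi_1 gamma(1) + c_0
  gamma(1) = phi_1 gamma(0) + c_1
Substituting the second into the first: gamma(0) (1 - phi_1^2) = c_0 + phi_1 c_1, so
  gamma(0) = c_0 / (1 - phi_1^2) = 4 / (1 - (0.206)^2) = 4 / 0.957564 = 4.177266.
  gamma(1) = phi_1 gamma(0) = (0.206)(4.177266) = 0.860517.
Therefore gamma(1) = 0.8605 (to 4 decimal places).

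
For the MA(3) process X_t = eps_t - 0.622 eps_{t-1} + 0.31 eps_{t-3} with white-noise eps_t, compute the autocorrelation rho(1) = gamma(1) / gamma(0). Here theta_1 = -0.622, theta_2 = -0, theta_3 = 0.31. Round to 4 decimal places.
\rho(1) = -0.4194

For an MA(q) process with theta_0 = 1, the autocovariance is
  gamma(k) = sigma^2 * sum_{i=0..q-k} theta_i * theta_{i+k},
and rho(k) = gamma(k) / gamma(0). Sigma^2 cancels.
  numerator   = (1)*(-0.622) + (-0.622)*(-0) + (-0)*(0.31) = -0.622.
  denominator = (1)^2 + (-0.622)^2 + (-0)^2 + (0.31)^2 = 1.482984.
  rho(1) = -0.622 / 1.482984 = -0.4194.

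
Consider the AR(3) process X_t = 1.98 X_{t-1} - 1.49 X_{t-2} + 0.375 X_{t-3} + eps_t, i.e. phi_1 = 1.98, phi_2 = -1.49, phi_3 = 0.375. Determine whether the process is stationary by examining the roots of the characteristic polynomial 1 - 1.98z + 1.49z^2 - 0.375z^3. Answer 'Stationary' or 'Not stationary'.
\text{Stationary}

The AR(p) characteristic polynomial is P(z) = 1 - 1.98z + 1.49z^2 - 0.375z^3.
Stationarity requires all roots to lie outside the unit circle, i.e. |z| > 1 for every root.
Degree 3: look for a simple real root z0 first, then factor out (1 - z/z0) and solve the remaining quadratic.
Testing z0 = 2: P(2) = 1 + (-1.98)(2) + (1.49)(2)^2 + (-0.375)(2)^3
  = 1 + (-3.96) + (5.96) + (-3) = 0.  So z_0 = 2 is a root, |z_0| = 2.
Divide out the factor (1 - 0.5 z) = (1 - z/z0) (since 1/z0 = 0.5):
  P(z) = (1 - 0.5 z)(1 + (-1.48) z + (0.75) z^2)
  [check: z-coef -1.48 - (0.5) = -1.98; z^2-coef 0.75 - (0.5)(-1.48) = 1.49; z^3-coef -(0.5)(0.75) = -0.375.]
Remaining roots from the quadratic factor 1 + (-1.48) z + (0.75) z^2:
  Set 1 + (-1.48) z + (0.75) z^2 = 0, i.e. a z^2 + b z + c = 0 with a = 0.75, b = -1.48, c = 1.
  Discriminant D = b^2 - 4ac = (-1.48)^2 - 4*(0.75)*1 = 2.1904 - (3) = -0.8096.
  D < 0, so the roots are the complex-conjugate pair z = (-b +/- i sqrt(-D)) / (2a) = 0.9867 +/- 0.5999i.
  For a conjugate pair |z|^2 = z * conj(z) = (product of roots) = c/a = 1/(0.75) = 1.333333, so |z| = sqrt(1.333333) = 1.1547 for both roots.
Moduli of all roots: 2.0000, 1.1547, 1.1547.
All moduli strictly greater than 1? Yes.
Verdict: Stationary.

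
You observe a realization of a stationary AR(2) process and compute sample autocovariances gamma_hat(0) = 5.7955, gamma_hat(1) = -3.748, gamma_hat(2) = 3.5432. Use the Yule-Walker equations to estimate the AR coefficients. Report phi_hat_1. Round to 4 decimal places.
\hat\phi_{1} = -0.4320

The Yule-Walker equations for an AR(p) process read, in matrix form,
  Gamma_p phi = r_p,   with   (Gamma_p)_{ij} = gamma(|i - j|),
                       (r_p)_i = gamma(i),   i,j = 1..p.
Substitute the sample gammas (Toeplitz matrix and right-hand side of size 2):
  Gamma_p = [[5.7955, -3.748], [-3.748, 5.7955]]
  r_p     = [-3.748, 3.5432]
Written out:
  5.7955 phi_1 - 3.748 phi_2 = -3.748
  -3.748 phi_1 + 5.7955 phi_2 = 3.5432
Solve by Cramer's rule:
  det = gamma(0)^2 - gamma(1)^2 = (5.7955)^2 - (-3.748)^2 = 33.58782025 - 14.047504 = 19.54031625
  phi_hat_1 = [gamma(1) gamma(0) - gamma(1) gamma(2)] / det = [(-3.748)(5.7955) - (-3.748)(3.5432)] / 19.54031625 = -8.4416204 / 19.54031625 = -0.432
  phi_hat_2 = [gamma(0) gamma(2) - gamma(1)^2] / det = [(5.7955)(3.5432) - (-3.748)^2] / 19.54031625 = 6.4871116 / 19.54031625 = 0.332
So phi_hat = [-0.4320, 0.3320].
Therefore phi_hat_1 = -0.4320.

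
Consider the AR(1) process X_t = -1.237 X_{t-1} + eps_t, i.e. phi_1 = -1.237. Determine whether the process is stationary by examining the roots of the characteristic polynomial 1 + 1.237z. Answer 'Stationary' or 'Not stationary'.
\text{Not stationary}

The AR(p) characteristic polynomial is P(z) = 1 + 1.237z.
Stationarity requires all roots to lie outside the unit circle, i.e. |z| > 1 for every root.
This is linear in z: 1 + (1.237) z = 0  =>  z = -1/(1.237) = -0.808407,  |z| = 0.808407.
Moduli of all roots: 0.8084.
All moduli strictly greater than 1? No.
Verdict: Not stationary.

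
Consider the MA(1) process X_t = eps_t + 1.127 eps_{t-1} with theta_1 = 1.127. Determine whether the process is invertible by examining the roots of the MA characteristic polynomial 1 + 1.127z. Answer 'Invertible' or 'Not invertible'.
\text{Not invertible}

The MA(q) characteristic polynomial is P(z) = 1 + 1.127z.
Invertibility requires all roots to lie outside the unit circle, i.e. |z| > 1 for every root.
This is linear in z: 1 + (1.127) z = 0  =>  z = -1/(1.127) = -0.887311,  |z| = 0.887311.
Moduli of all roots: 0.8873.
All moduli strictly greater than 1? No.
Verdict: Not invertible.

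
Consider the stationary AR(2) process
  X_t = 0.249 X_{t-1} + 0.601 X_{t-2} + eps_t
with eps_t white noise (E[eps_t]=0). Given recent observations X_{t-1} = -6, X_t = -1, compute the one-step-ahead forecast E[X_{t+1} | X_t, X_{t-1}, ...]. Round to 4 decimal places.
E[X_{t+1} \mid \mathcal F_t] = -3.8550

For an AR(p) model X_t = c + sum_i phi_i X_{t-i} + eps_t, the
one-step-ahead conditional mean is
  E[X_{t+1} | X_t, ...] = c + sum_i phi_i X_{t+1-i}.
Substitute known values:
  E[X_{t+1} | ...] = (0.249) * (-1) + (0.601) * (-6)
                   = -3.8550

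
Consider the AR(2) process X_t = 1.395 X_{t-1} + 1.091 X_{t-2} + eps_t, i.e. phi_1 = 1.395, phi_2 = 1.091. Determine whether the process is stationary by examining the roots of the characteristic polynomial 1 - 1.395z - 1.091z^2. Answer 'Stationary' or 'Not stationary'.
\text{Not stationary}

The AR(p) characteristic polynomial is P(z) = 1 - 1.395z - 1.091z^2.
Stationarity requires all roots to lie outside the unit circle, i.e. |z| > 1 for every root.
Set 1 + (-1.395) z + (-1.091) z^2 = 0, i.e. a z^2 + b z + c = 0 with a = -1.091, b = -1.395, c = 1.
Discriminant D = b^2 - 4ac = (-1.395)^2 - 4*(-1.091)*1 = 1.946025 - (-4.364) = 6.310025.
D >= 0, so the roots are real: z = (-b +/- sqrt(D)) / (2a) = (1.395 +/- 2.511976) / (-2.182).
  z_1 = (1.395 + 2.511976) / (-2.182) = -1.7905,   |z_1| = 1.7905.
  z_2 = (1.395 - 2.511976) / (-2.182) = 0.5119,   |z_2| = 0.5119.
Moduli of all roots: 1.7905, 0.5119.
All moduli strictly greater than 1? No.
Verdict: Not stationary.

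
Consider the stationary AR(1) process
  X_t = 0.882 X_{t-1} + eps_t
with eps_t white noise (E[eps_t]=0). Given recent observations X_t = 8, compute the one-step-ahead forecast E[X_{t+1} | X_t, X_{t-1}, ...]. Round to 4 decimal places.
E[X_{t+1} \mid \mathcal F_t] = 7.0560

For an AR(p) model X_t = c + sum_i phi_i X_{t-i} + eps_t, the
one-step-ahead conditional mean is
  E[X_{t+1} | X_t, ...] = c + sum_i phi_i X_{t+1-i}.
Substitute known values:
  E[X_{t+1} | ...] = (0.882) * (8)
                   = 7.0560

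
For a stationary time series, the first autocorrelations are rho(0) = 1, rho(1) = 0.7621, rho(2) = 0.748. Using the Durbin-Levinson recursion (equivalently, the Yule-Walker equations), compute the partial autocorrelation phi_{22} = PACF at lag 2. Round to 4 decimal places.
\phi_{22} = 0.3989

The PACF at lag k is phi_{kk}, the last component of the solution
to the Yule-Walker system G_k phi = r_k where
  (G_k)_{ij} = rho(|i - j|), (r_k)_i = rho(i), i,j = 1..k.
Equivalently, Durbin-Levinson gives phi_{kk} iteratively:
  phi_{11} = rho(1)
  phi_{kk} = [rho(k) - sum_{j=1..k-1} phi_{k-1,j} rho(k-j)]
            / [1 - sum_{j=1..k-1} phi_{k-1,j} rho(j)],
  phi_{k,j} = phi_{k-1,j} - phi_{kk} phi_{k-1,k-j},  j = 1..k-1.
Step k = 1:
  phi_11 = rho(1) = 0.7621.
Step k = 2:
  phi_22 = [rho(2) - phi_11 rho(1)] / [1 - phi_11 rho(1)] = [0.748 - (0.7621)(0.7621)] / [1 - (0.7621)(0.7621)]
         = 0.16720359 / 0.41920359 = 0.3989.
Therefore phi_{22} = 0.3989.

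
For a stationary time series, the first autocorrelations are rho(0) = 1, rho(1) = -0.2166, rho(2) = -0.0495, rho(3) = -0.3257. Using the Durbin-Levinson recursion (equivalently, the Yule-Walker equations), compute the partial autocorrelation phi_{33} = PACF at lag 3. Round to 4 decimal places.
\phi_{33} = -0.3810

The PACF at lag k is phi_{kk}, the last component of the solution
to the Yule-Walker system G_k phi = r_k where
  (G_k)_{ij} = rho(|i - j|), (r_k)_i = rho(i), i,j = 1..k.
Equivalently, Durbin-Levinson gives phi_{kk} iteratively:
  phi_{11} = rho(1)
  phi_{kk} = [rho(k) - sum_{j=1..k-1} phi_{k-1,j} rho(k-j)]
            / [1 - sum_{j=1..k-1} phi_{k-1,j} rho(j)],
  phi_{k,j} = phi_{k-1,j} - phi_{kk} phi_{k-1,k-j},  j = 1..k-1.
Step k = 1:
  phi_11 = rho(1) = -0.2166.
Step k = 2:
  phi_22 = [rho(2) - phi_11 rho(1)] / [1 - phi_11 rho(1)] = [-0.0495 - (-0.2166)(-0.2166)] / [1 - (-0.2166)(-0.2166)]
         = -0.09641556 / 0.95308444 = -0.101162.
  Update: phi_21 = phi_11 - phi_22 phi_11 = -0.2166 - (-0.101162)(-0.2166) = -0.238512.
Step k = 3:
  phi_33 = [rho(3) - phi_21 rho(2) - phi_22 rho(1)] / [1 - phi_21 rho(1) - phi_22 rho(2)]
    numerator   = -0.3257 - (-0.238512)(-0.0495) - (-0.101162)(-0.2166) = -0.35941793
    denominator = 1 - (-0.238512)(-0.2166) - (-0.101162)(-0.0495) = 0.94333089
  phi_33 = -0.35941793 / 0.94333089 = -0.381.
Therefore phi_{33} = -0.3810.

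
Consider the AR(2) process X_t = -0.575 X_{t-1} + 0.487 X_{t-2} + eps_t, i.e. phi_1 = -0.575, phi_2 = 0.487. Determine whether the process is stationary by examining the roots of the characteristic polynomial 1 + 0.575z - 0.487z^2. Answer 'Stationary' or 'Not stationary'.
\text{Not stationary}

The AR(p) characteristic polynomial is P(z) = 1 + 0.575z - 0.487z^2.
Stationarity requires all roots to lie outside the unit circle, i.e. |z| > 1 for every root.
Set 1 + (0.575) z + (-0.487) z^2 = 0, i.e. a z^2 + b z + c = 0 with a = -0.487, b = 0.575, c = 1.
Discriminant D = b^2 - 4ac = (0.575)^2 - 4*(-0.487)*1 = 0.330625 - (-1.948) = 2.278625.
D >= 0, so the roots are real: z = (-b +/- sqrt(D)) / (2a) = (-0.575 +/- 1.509512) / (-0.974).
  z_1 = (-0.575 + 1.509512) / (-0.974) = -0.9595,   |z_1| = 0.9595.
  z_2 = (-0.575 - 1.509512) / (-0.974) = 2.1402,   |z_2| = 2.1402.
Moduli of all roots: 0.9595, 2.1402.
All moduli strictly greater than 1? No.
Verdict: Not stationary.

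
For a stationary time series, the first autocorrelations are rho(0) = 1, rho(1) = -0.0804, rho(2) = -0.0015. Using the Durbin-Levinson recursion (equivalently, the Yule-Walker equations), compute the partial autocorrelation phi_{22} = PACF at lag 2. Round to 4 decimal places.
\phi_{22} = -0.0080

The PACF at lag k is phi_{kk}, the last component of the solution
to the Yule-Walker system G_k phi = r_k where
  (G_k)_{ij} = rho(|i - j|), (r_k)_i = rho(i), i,j = 1..k.
Equivalently, Durbin-Levinson gives phi_{kk} iteratively:
  phi_{11} = rho(1)
  phi_{kk} = [rho(k) - sum_{j=1..k-1} phi_{k-1,j} rho(k-j)]
            / [1 - sum_{j=1..k-1} phi_{k-1,j} rho(j)],
  phi_{k,j} = phi_{k-1,j} - phi_{kk} phi_{k-1,k-j},  j = 1..k-1.
Step k = 1:
  phi_11 = rho(1) = -0.0804.
Step k = 2:
  phi_22 = [rho(2) - phi_11 rho(1)] / [1 - phi_11 rho(1)] = [-0.0015 - (-0.0804)(-0.0804)] / [1 - (-0.0804)(-0.0804)]
         = -0.00796416 / 0.99353584 = -0.008.
Therefore phi_{22} = -0.0080.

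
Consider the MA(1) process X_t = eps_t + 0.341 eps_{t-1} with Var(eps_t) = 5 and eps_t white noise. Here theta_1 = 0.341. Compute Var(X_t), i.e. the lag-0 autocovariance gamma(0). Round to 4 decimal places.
\gamma(0) = 5.5814

For an MA(q) process X_t = eps_t + sum_i theta_i eps_{t-i} with
Var(eps_t) = sigma^2, the variance is
  gamma(0) = sigma^2 * (1 + sum_i theta_i^2).
  sum_i theta_i^2 = (0.341)^2 = 0.116281.
  gamma(0) = 5 * (1 + 0.116281) = 5 * 1.116281 = 5.581405, which rounds to 5.5814.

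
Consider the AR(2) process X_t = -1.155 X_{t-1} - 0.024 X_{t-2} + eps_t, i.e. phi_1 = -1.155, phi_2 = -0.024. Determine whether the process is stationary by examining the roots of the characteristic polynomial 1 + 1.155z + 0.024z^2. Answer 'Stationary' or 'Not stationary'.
\text{Not stationary}

The AR(p) characteristic polynomial is P(z) = 1 + 1.155z + 0.024z^2.
Stationarity requires all roots to lie outside the unit circle, i.e. |z| > 1 for every root.
Set 1 + (1.155) z + (0.024) z^2 = 0, i.e. a z^2 + b z + c = 0 with a = 0.024, b = 1.155, c = 1.
Discriminant D = b^2 - 4ac = (1.155)^2 - 4*(0.024)*1 = 1.334025 - (0.096) = 1.238025.
D >= 0, so the roots are real: z = (-b +/- sqrt(D)) / (2a) = (-1.155 +/- 1.112666) / (0.048).
  z_1 = (-1.155 + 1.112666) / (0.048) = -0.882,   |z_1| = 0.882.
  z_2 = (-1.155 - 1.112666) / (0.048) = -47.243,   |z_2| = 47.243.
Moduli of all roots: 0.8820, 47.2430.
All moduli strictly greater than 1? No.
Verdict: Not stationary.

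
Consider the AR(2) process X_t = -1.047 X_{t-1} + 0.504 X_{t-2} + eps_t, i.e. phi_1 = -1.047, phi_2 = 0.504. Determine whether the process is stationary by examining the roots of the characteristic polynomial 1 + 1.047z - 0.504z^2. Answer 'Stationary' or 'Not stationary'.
\text{Not stationary}

The AR(p) characteristic polynomial is P(z) = 1 + 1.047z - 0.504z^2.
Stationarity requires all roots to lie outside the unit circle, i.e. |z| > 1 for every root.
Set 1 + (1.047) z + (-0.504) z^2 = 0, i.e. a z^2 + b z + c = 0 with a = -0.504, b = 1.047, c = 1.
Discriminant D = b^2 - 4ac = (1.047)^2 - 4*(-0.504)*1 = 1.096209 - (-2.016) = 3.112209.
D >= 0, so the roots are real: z = (-b +/- sqrt(D)) / (2a) = (-1.047 +/- 1.764145) / (-1.008).
  z_1 = (-1.047 + 1.764145) / (-1.008) = -0.7115,   |z_1| = 0.7115.
  z_2 = (-1.047 - 1.764145) / (-1.008) = 2.7888,   |z_2| = 2.7888.
Moduli of all roots: 0.7115, 2.7888.
All moduli strictly greater than 1? No.
Verdict: Not stationary.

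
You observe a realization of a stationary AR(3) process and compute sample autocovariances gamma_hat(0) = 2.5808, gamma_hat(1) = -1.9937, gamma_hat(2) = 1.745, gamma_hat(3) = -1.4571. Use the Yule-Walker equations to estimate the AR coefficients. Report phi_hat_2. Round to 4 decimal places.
\hat\phi_{2} = 0.2080

The Yule-Walker equations for an AR(p) process read, in matrix form,
  Gamma_p phi = r_p,   with   (Gamma_p)_{ij} = gamma(|i - j|),
                       (r_p)_i = gamma(i),   i,j = 1..p.
Substitute the sample gammas (Toeplitz matrix and right-hand side of size 3):
  Gamma_p = [[2.5808, -1.9937, 1.745], [-1.9937, 2.5808, -1.9937], [1.745, -1.9937, 2.5808]]
  r_p     = [-1.9937, 1.745, -1.4571]
Written out (R1..R3):
  (R1) 2.5808 phi_1 - 1.9937 phi_2 + 1.745 phi_3 = -1.9937
  (R2) -1.9937 phi_1 + 2.5808 phi_2 - 1.9937 phi_3 = 1.745
  (R3) 1.745 phi_1 - 1.9937 phi_2 + 2.5808 phi_3 = -1.4571
Gaussian elimination:
  R2 <- R2 - (-1.9937/2.5808) R1 = R2 - (-0.772512) R1:  1.040642 phi_2 - 0.645666 phi_3 = 0.204842
  R3 <- R3 - (1.745/2.5808) R1 = R3 - (0.676147) R1:  -0.645666 phi_2 + 1.400924 phi_3 = -0.109066
  R3 <- R3 - (-0.645666/1.040642) R2 = R3 - (-0.62045) R2:  1.000321 phi_3 = 0.018028
Back-substitution:
  phi_hat_3 = 0.018028 / 1.000321 = 0.018023
  phi_hat_2 = (0.204842 - (-0.645666)(0.018023)) / 1.040642 = 0.208024
  phi_hat_1 = (-1.9937 - (-1.9937)(0.208024) - (1.745)(0.018023)) / 2.5808 = -0.623997
So phi_hat = [-0.6240, 0.2080, 0.0180].
Therefore phi_hat_2 = 0.2080.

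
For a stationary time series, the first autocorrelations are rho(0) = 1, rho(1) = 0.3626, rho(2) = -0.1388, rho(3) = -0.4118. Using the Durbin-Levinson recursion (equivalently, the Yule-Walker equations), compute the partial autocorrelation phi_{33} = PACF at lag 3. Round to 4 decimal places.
\phi_{33} = -0.2970

The PACF at lag k is phi_{kk}, the last component of the solution
to the Yule-Walker system G_k phi = r_k where
  (G_k)_{ij} = rho(|i - j|), (r_k)_i = rho(i), i,j = 1..k.
Equivalently, Durbin-Levinson gives phi_{kk} iteratively:
  phi_{11} = rho(1)
  phi_{kk} = [rho(k) - sum_{j=1..k-1} phi_{k-1,j} rho(k-j)]
            / [1 - sum_{j=1..k-1} phi_{k-1,j} rho(j)],
  phi_{k,j} = phi_{k-1,j} - phi_{kk} phi_{k-1,k-j},  j = 1..k-1.
Step k = 1:
  phi_11 = rho(1) = 0.3626.
Step k = 2:
  phi_22 = [rho(2) - phi_11 rho(1)] / [1 - phi_11 rho(1)] = [-0.1388 - (0.3626)(0.3626)] / [1 - (0.3626)(0.3626)]
         = -0.27027876 / 0.86852124 = -0.311194.
  Update: phi_21 = phi_11 - phi_22 phi_11 = 0.3626 - (-0.311194)(0.3626) = 0.475439.
Step k = 3:
  phi_33 = [rho(3) - phi_21 rho(2) - phi_22 rho(1)] / [1 - phi_21 rho(1) - phi_22 rho(2)]
    numerator   = -0.4118 - (0.475439)(-0.1388) - (-0.311194)(0.3626) = -0.23297005
    denominator = 1 - (0.475439)(0.3626) - (-0.311194)(-0.1388) = 0.78441206
  phi_33 = -0.23297005 / 0.78441206 = -0.297.
Therefore phi_{33} = -0.2970.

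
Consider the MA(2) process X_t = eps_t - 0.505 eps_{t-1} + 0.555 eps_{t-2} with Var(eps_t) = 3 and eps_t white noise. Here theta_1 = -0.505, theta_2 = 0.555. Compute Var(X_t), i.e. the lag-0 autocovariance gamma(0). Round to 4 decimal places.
\gamma(0) = 4.6892

For an MA(q) process X_t = eps_t + sum_i theta_i eps_{t-i} with
Var(eps_t) = sigma^2, the variance is
  gamma(0) = sigma^2 * (1 + sum_i theta_i^2).
  sum_i theta_i^2 = (-0.505)^2 + (0.555)^2 = 0.255025 + 0.308025 = 0.56305.
  gamma(0) = 3 * (1 + 0.56305) = 3 * 1.56305 = 4.68915, which rounds to 4.6892.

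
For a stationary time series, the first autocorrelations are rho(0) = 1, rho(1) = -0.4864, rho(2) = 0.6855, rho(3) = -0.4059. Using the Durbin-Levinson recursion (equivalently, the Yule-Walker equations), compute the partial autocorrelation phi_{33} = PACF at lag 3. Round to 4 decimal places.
\phi_{33} = 0.0350

The PACF at lag k is phi_{kk}, the last component of the solution
to the Yule-Walker system G_k phi = r_k where
  (G_k)_{ij} = rho(|i - j|), (r_k)_i = rho(i), i,j = 1..k.
Equivalently, Durbin-Levinson gives phi_{kk} iteratively:
  phi_{11} = rho(1)
  phi_{kk} = [rho(k) - sum_{j=1..k-1} phi_{k-1,j} rho(k-j)]
            / [1 - sum_{j=1..k-1} phi_{k-1,j} rho(j)],
  phi_{k,j} = phi_{k-1,j} - phi_{kk} phi_{k-1,k-j},  j = 1..k-1.
Step k = 1:
  phi_11 = rho(1) = -0.4864.
Step k = 2:
  phi_22 = [rho(2) - phi_11 rho(1)] / [1 - phi_11 rho(1)] = [0.6855 - (-0.4864)(-0.4864)] / [1 - (-0.4864)(-0.4864)]
         = 0.44891504 / 0.76341504 = 0.588035.
  Update: phi_21 = phi_11 - phi_22 phi_11 = -0.4864 - (0.588035)(-0.4864) = -0.20038.
Step k = 3:
  phi_33 = [rho(3) - phi_21 rho(2) - phi_22 rho(1)] / [1 - phi_21 rho(1) - phi_22 rho(2)]
    numerator   = -0.4059 - (-0.20038)(0.6855) - (0.588035)(-0.4864) = 0.01748062
    denominator = 1 - (-0.20038)(-0.4864) - (0.588035)(0.6855) = 0.49943712
  phi_33 = 0.01748062 / 0.49943712 = 0.035.
Therefore phi_{33} = 0.0350.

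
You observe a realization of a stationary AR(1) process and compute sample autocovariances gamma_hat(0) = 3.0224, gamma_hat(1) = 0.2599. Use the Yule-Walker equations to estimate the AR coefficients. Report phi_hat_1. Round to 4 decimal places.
\hat\phi_{1} = 0.0860

The Yule-Walker equations for an AR(p) process read, in matrix form,
  Gamma_p phi = r_p,   with   (Gamma_p)_{ij} = gamma(|i - j|),
                       (r_p)_i = gamma(i),   i,j = 1..p.
Substitute the sample gammas (Toeplitz matrix and right-hand side of size 1):
  Gamma_p = [[3.0224]]
  r_p     = [0.2599]
With p = 1 this is the single equation gamma(0) phi_1 = gamma(1):
  phi_hat_1 = gamma(1) / gamma(0) = 0.2599 / 3.0224 = 0.0860.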